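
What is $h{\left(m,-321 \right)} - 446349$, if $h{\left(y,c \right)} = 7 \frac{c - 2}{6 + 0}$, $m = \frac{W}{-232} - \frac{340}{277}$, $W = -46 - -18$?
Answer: $- \frac{2680355}{6} \approx -4.4673 \cdot 10^{5}$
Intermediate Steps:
$W = -28$ ($W = -46 + 18 = -28$)
$m = - \frac{17781}{16066}$ ($m = - \frac{28}{-232} - \frac{340}{277} = \left(-28\right) \left(- \frac{1}{232}\right) - \frac{340}{277} = \frac{7}{58} - \frac{340}{277} = - \frac{17781}{16066} \approx -1.1067$)
$h{\left(y,c \right)} = - \frac{7}{3} + \frac{7 c}{6}$ ($h{\left(y,c \right)} = 7 \frac{-2 + c}{6} = 7 \left(-2 + c\right) \frac{1}{6} = 7 \left(- \frac{1}{3} + \frac{c}{6}\right) = - \frac{7}{3} + \frac{7 c}{6}$)
$h{\left(m,-321 \right)} - 446349 = \left(- \frac{7}{3} + \frac{7}{6} \left(-321\right)\right) - 446349 = \left(- \frac{7}{3} - \frac{749}{2}\right) - 446349 = - \frac{2261}{6} - 446349 = - \frac{2680355}{6}$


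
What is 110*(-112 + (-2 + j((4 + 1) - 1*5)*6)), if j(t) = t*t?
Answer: -12540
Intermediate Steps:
j(t) = t²
110*(-112 + (-2 + j((4 + 1) - 1*5)*6)) = 110*(-112 + (-2 + ((4 + 1) - 1*5)²*6)) = 110*(-112 + (-2 + (5 - 5)²*6)) = 110*(-112 + (-2 + 0²*6)) = 110*(-112 + (-2 + 0*6)) = 110*(-112 + (-2 + 0)) = 110*(-112 - 2) = 110*(-114) = -12540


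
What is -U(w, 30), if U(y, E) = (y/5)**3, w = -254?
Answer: 16387064/125 ≈ 1.3110e+5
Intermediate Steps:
U(y, E) = y**3/125 (U(y, E) = (y*(1/5))**3 = (y/5)**3 = y**3/125)
-U(w, 30) = -(-254)**3/125 = -(-16387064)/125 = -1*(-16387064/125) = 16387064/125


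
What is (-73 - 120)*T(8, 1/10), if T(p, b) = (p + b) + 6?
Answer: -27213/10 ≈ -2721.3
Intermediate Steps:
T(p, b) = 6 + b + p (T(p, b) = (b + p) + 6 = 6 + b + p)
(-73 - 120)*T(8, 1/10) = (-73 - 120)*(6 + 1/10 + 8) = -193*(6 + ⅒ + 8) = -193*141/10 = -27213/10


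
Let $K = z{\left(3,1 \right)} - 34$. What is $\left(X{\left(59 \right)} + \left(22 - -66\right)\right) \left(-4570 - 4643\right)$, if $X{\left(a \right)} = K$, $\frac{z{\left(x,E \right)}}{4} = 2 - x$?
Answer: $-460650$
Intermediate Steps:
$z{\left(x,E \right)} = 8 - 4 x$ ($z{\left(x,E \right)} = 4 \left(2 - x\right) = 8 - 4 x$)
$K = -38$ ($K = \left(8 - 12\right) - 34 = -4 - 34 = -38$)
$X{\left(a \right)} = -38$
$\left(X{\left(59 \right)} + \left(22 - -66\right)\right) \left(-4570 - 4643\right) = \left(-38 + \left(22 - -66\right)\right) \left(-4570 - 4643\right) = \left(-38 + \left(22 + 66\right)\right) \left(-9213\right) = \left(-38 + 88\right) \left(-9213\right) = 50 \left(-9213\right) = -460650$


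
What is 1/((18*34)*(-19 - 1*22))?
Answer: -1/25092 ≈ -3.9853e-5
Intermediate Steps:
1/((18*34)*(-19 - 1*22)) = 1/(612*(-19 - 22)) = 1/(612*(-41)) = 1/(-25092) = -1/25092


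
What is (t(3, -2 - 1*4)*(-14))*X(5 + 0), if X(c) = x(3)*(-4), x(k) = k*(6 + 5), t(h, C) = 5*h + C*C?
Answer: 94248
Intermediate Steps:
t(h, C) = C**2 + 5*h (t(h, C) = 5*h + C**2 = C**2 + 5*h)
x(k) = 11*k (x(k) = k*11 = 11*k)
X(c) = -132 (X(c) = (11*3)*(-4) = 33*(-4) = -132)
(t(3, -2 - 1*4)*(-14))*X(5 + 0) = (((-2 - 1*4)**2 + 5*3)*(-14))*(-132) = (((-2 - 4)**2 + 15)*(-14))*(-132) = (((-6)**2 + 15)*(-14))*(-132) = ((36 + 15)*(-14))*(-132) = (51*(-14))*(-132) = -714*(-132) = 94248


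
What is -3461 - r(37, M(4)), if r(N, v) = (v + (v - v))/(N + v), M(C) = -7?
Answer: -103823/30 ≈ -3460.8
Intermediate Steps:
r(N, v) = v/(N + v) (r(N, v) = (v + 0)/(N + v) = v/(N + v))
-3461 - r(37, M(4)) = -3461 - (-7)/(37 - 7) = -3461 - (-7)/30 = -3461 - 1*(-7/30) = -3461 + 7/30 = -103823/30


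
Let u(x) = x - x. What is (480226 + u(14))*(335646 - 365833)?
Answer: -14496582262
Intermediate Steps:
u(x) = 0
(480226 + u(14))*(335646 - 365833) = (480226 + 0)*(335646 - 365833) = 480226*(-30187) = -14496582262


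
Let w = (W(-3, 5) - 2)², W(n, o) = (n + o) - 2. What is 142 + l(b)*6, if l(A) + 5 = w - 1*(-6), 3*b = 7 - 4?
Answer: 172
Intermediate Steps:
W(n, o) = -2 + n + o
b = 1 (b = (7 - 4)/3 = (⅓)*3 = 1)
w = 4 (w = ((-2 - 3 + 5) - 2)² = (0 - 2)² = (-2)² = 4)
l(A) = 5 (l(A) = -5 + (4 - 1*(-6)) = -5 + (4 + 6) = -5 + 10 = 5)
142 + l(b)*6 = 142 + 5*6 = 142 + 30 = 172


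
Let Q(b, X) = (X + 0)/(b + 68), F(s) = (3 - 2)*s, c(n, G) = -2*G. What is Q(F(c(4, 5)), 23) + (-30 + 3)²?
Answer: 42305/58 ≈ 729.40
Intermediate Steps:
F(s) = s (F(s) = 1*s = s)
Q(b, X) = X/(68 + b)
Q(F(c(4, 5)), 23) + (-30 + 3)² = 23/(68 - 2*5) + (-30 + 3)² = 23/(68 - 10) + (-27)² = 23/58 + 729 = 42305/58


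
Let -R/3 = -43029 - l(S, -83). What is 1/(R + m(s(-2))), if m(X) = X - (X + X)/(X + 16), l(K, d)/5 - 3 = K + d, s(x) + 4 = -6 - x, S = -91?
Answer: 1/126516 ≈ 7.9041e-6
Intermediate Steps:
s(x) = -10 - x (s(x) = -4 + (-6 - x) = -10 - x)
l(K, d) = 15 + 5*K + 5*d (l(K, d) = 15 + 5*(K + d) = 15 + (5*K + 5*d) = 15 + 5*K + 5*d)
R = 126522 (R = -3*(-43029 - (15 + 5*(-91) + 5*(-83))) = -3*(-43029 - (15 - 455 - 415)) = -3*(-43029 - 1*(-855)) = -3*(-43029 + 855) = -3*(-42174) = 126522)
m(X) = X - 2*X/(16 + X)
1/(R + m(s(-2))) = 1/(126522 + (-10 - 1*(-2))*(14 + (-10 - 1*(-2)))/(16 + (-10 - 1*(-2)))) = 1/(126522 + (-10 + 2)*(14 + (-10 + 2))/(16 + (-10 + 2))) = 1/(126522 - 8*(14 - 8)/(16 - 8)) = 1/(126522 - 8*6/8) = 1/(126522 - 8*1/8*6) = 1/(126522 - 6) = 1/126516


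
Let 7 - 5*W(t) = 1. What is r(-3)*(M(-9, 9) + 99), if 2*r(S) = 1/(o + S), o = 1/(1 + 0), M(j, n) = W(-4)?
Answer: -501/20 ≈ -25.050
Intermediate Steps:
W(t) = 6/5 (W(t) = 7/5 - ⅕*1 = 7/5 - ⅕ = 6/5)
M(j, n) = 6/5
o = 1 (o = 1/1 = 1)
r(S) = 1/(2*(1 + S))
r(-3)*(M(-9, 9) + 99) = (1/(2*(1 - 3)))*(6/5 + 99) = ((½)/(-2))*(501/5) = ((½)*(-½))*(501/5) = -¼*501/5 = -501/20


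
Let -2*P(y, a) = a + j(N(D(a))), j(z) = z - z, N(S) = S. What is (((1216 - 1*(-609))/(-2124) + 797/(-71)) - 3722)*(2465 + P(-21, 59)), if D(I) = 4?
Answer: -2742932634061/301608 ≈ -9.0944e+6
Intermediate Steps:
j(z) = 0
P(y, a) = -a/2 (P(y, a) = -(a + 0)/2 = -a/2)
(((1216 - 1*(-609))/(-2124) + 797/(-71)) - 3722)*(2465 + P(-21, 59)) = (((1216 - 1*(-609))/(-2124) + 797/(-71)) - 3722)*(2465 - 1/2*59) = (((1216 + 609)*(-1/2124) + 797*(-1/71)) - 3722)*(2465 - 59/2) = ((1825*(-1/2124) - 797/71) - 3722)*(4871/2) = ((-1825/2124 - 797/71) - 3722)*(4871/2) = (-1822403/150804 - 3722)*(4871/2) = -563114891/150804*4871/2 = -2742932634061/301608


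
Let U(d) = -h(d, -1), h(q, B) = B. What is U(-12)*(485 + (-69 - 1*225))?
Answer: 191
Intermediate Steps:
U(d) = 1 (U(d) = -1*(-1) = 1)
U(-12)*(485 + (-69 - 1*225)) = 1*(485 + (-69 - 1*225)) = 1*(485 + (-69 - 225)) = 1*(485 - 294) = 1*191 = 191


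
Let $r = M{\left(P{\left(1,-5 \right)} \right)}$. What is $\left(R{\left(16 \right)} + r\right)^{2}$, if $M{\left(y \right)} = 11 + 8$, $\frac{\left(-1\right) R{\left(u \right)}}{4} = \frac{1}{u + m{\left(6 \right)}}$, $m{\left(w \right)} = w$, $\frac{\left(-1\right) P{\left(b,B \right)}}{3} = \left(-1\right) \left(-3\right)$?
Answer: $\frac{42849}{121} \approx 354.12$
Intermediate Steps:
$P{\left(b,B \right)} = -9$ ($P{\left(b,B \right)} = - 3 \left(\left(-1\right) \left(-3\right)\right) = \left(-3\right) 3 = -9$)
$R{\left(u \right)} = - \frac{4}{6 + u}$ ($R{\left(u \right)} = - \frac{4}{u + 6} = - \frac{4}{6 + u}$)
$M{\left(y \right)} = 19$
$r = 19$
$\left(R{\left(16 \right)} + r\right)^{2} = \left(- \frac{4}{6 + 16} + 19\right)^{2} = \left(- \frac{4}{22} + 19\right)^{2} = \left(\left(-4\right) \frac{1}{22} + 19\right)^{2} = \left(- \frac{2}{11} + 19\right)^{2} = \left(\frac{207}{11}\right)^{2} = \frac{42849}{121}$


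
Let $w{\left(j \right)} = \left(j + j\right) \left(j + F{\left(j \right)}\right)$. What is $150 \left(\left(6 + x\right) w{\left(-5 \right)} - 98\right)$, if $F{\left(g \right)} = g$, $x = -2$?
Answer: $45300$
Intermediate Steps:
$w{\left(j \right)} = 4 j^{2}$ ($w{\left(j \right)} = \left(j + j\right) \left(j + j\right) = 2 j 2 j = 4 j^{2}$)
$150 \left(\left(6 + x\right) w{\left(-5 \right)} - 98\right) = 150 \left(\left(6 - 2\right) 4 \left(-5\right)^{2} - 98\right) = 150 \left(4 \cdot 4 \cdot 25 - 98\right) = 150 \left(4 \cdot 100 - 98\right) = 150 \left(400 - 98\right) = 150 \cdot 302 = 45300$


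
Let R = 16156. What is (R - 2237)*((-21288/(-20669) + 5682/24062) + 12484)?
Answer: 43214254913949127/248668739 ≈ 1.7378e+8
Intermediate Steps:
(R - 2237)*((-21288/(-20669) + 5682/24062) + 12484) = (16156 - 2237)*((-21288/(-20669) + 5682/24062) + 12484) = 13919*((-21288*(-1/20669) + 5682*(1/24062)) + 12484) = 13919*((21288/20669 + 2841/12031) + 12484) = 13919*(314836557/248668739 + 12484) = 13919*(3104695374233/248668739) = 43214254913949127/248668739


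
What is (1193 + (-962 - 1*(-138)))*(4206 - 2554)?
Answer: 609588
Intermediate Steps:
(1193 + (-962 - 1*(-138)))*(4206 - 2554) = (1193 + (-962 + 138))*1652 = (1193 - 824)*1652 = 369*1652 = 609588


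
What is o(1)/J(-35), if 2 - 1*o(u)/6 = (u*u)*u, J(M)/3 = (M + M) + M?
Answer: -2/105 ≈ -0.019048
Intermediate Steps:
J(M) = 9*M (J(M) = 3*((M + M) + M) = 3*(2*M + M) = 3*(3*M) = 9*M)
o(u) = 12 - 6*u³ (o(u) = 12 - 6*u*u*u = 12 - 6*u²*u = 12 - 6*u³)
o(1)/J(-35) = (12 - 6*1³)/((9*(-35))) = (12 - 6*1)/(-315) = (12 - 6)*(-1/315) = 6*(-1/315) = -2/105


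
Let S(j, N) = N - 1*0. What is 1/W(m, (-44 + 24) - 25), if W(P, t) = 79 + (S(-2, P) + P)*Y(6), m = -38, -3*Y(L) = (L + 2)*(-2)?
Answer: -3/979 ≈ -0.0030643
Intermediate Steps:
S(j, N) = N (S(j, N) = N + 0 = N)
Y(L) = 4/3 + 2*L/3 (Y(L) = -(L + 2)*(-2)/3 = -(2 + L)*(-2)/3 = -(-4 - 2*L)/3 = 4/3 + 2*L/3)
W(P, t) = 79 + 32*P/3 (W(P, t) = 79 + (P + P)*(4/3 + (2/3)*6) = 79 + (2*P)*(4/3 + 4) = 79 + (2*P)*(16/3) = 79 + 32*P/3)
1/W(m, (-44 + 24) - 25) = 1/(79 + (32/3)*(-38)) = 1/(79 - 1216/3) = 1/(-979/3) = -3/979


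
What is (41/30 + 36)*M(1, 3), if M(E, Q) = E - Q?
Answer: -1121/15 ≈ -74.733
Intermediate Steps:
(41/30 + 36)*M(1, 3) = (41/30 + 36)*(1 - 1*3) = (41*(1/30) + 36)*(1 - 3) = (41/30 + 36)*(-2) = (1121/30)*(-2) = -1121/15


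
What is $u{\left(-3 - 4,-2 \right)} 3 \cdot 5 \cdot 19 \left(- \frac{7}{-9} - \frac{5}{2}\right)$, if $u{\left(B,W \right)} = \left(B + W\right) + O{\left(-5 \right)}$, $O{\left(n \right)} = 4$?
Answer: $\frac{14725}{6} \approx 2454.2$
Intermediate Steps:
$u{\left(B,W \right)} = 4 + B + W$ ($u{\left(B,W \right)} = \left(B + W\right) + 4 = 4 + B + W$)
$u{\left(-3 - 4,-2 \right)} 3 \cdot 5 \cdot 19 \left(- \frac{7}{-9} - \frac{5}{2}\right) = \left(4 - 7 - 2\right) 3 \cdot 5 \cdot 19 \left(- \frac{7}{-9} - \frac{5}{2}\right) = \left(4 - 7 - 2\right) 3 \cdot 5 \cdot 19 \left(\left(-7\right) \left(- \frac{1}{9}\right) - \frac{5}{2}\right) = \left(4 - 7 - 2\right) 3 \cdot 5 \cdot 19 \left(\frac{7}{9} - \frac{5}{2}\right) = \left(-5\right) 3 \cdot 5 \cdot 19 \left(- \frac{31}{18}\right) = \left(-15\right) 5 \cdot 19 \left(- \frac{31}{18}\right) = \left(-75\right) 19 \left(- \frac{31}{18}\right) = \left(-1425\right) \left(- \frac{31}{18}\right) = \frac{14725}{6}$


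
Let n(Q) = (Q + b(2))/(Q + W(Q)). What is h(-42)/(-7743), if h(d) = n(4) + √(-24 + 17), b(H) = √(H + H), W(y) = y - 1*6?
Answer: -1/2581 - I*√7/7743 ≈ -0.00038745 - 0.0003417*I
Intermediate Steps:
W(y) = -6 + y (W(y) = y - 6 = -6 + y)
b(H) = √2*√H (b(H) = √(2*H) = √2*√H)
n(Q) = (2 + Q)/(-6 + 2*Q) (n(Q) = (Q + √2*√2)/(Q + (-6 + Q)) = (Q + 2)/(-6 + 2*Q) = (2 + Q)/(-6 + 2*Q))
h(d) = 3 + I*√7 (h(d) = (2 + 4)/(2*(-3 + 4)) + √(-24 + 17) = (½)*6/1 + √(-7) = (½)*1*6 + I*√7 = 3 + I*√7)
h(-42)/(-7743) = (3 + I*√7)/(-7743) = (3 + I*√7)*(-1/7743) = -1/2581 - I*√7/7743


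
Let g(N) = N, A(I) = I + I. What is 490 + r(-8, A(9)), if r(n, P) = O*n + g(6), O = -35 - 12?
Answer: 872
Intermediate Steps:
A(I) = 2*I
O = -47
r(n, P) = 6 - 47*n (r(n, P) = -47*n + 6 = 6 - 47*n)
490 + r(-8, A(9)) = 490 + (6 - 47*(-8)) = 490 + (6 + 376) = 490 + 382 = 872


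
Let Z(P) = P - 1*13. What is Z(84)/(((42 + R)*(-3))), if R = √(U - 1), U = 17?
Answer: -71/138 ≈ -0.51449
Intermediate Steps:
Z(P) = -13 + P (Z(P) = P - 13 = -13 + P)
R = 4 (R = √(17 - 1) = √16 = 4)
Z(84)/(((42 + R)*(-3))) = (-13 + 84)/(((42 + 4)*(-3))) = 71/((46*(-3))) = 71/(-138) = 71*(-1/138) = -71/138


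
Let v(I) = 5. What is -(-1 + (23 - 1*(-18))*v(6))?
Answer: -204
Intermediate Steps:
-(-1 + (23 - 1*(-18))*v(6)) = -(-1 + (23 - 1*(-18))*5) = -(-1 + (23 + 18)*5) = -(-1 + 41*5) = -(-1 + 205) = -1*204 = -204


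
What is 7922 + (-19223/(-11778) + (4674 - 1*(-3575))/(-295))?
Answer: 27433582283/3474510 ≈ 7895.7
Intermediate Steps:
7922 + (-19223/(-11778) + (4674 - 1*(-3575))/(-295)) = 7922 + (-19223*(-1/11778) + (4674 + 3575)*(-1/295)) = 7922 + (19223/11778 + 8249*(-1/295)) = 7922 + (19223/11778 - 8249/295) = 7922 - 91485937/3474510 = 27433582283/3474510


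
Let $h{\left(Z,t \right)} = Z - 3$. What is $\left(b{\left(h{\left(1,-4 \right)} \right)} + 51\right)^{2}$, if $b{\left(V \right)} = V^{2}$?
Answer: $3025$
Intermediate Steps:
$h{\left(Z,t \right)} = -3 + Z$
$\left(b{\left(h{\left(1,-4 \right)} \right)} + 51\right)^{2} = \left(\left(-3 + 1\right)^{2} + 51\right)^{2} = \left(\left(-2\right)^{2} + 51\right)^{2} = \left(4 + 51\right)^{2} = 55^{2} = 3025$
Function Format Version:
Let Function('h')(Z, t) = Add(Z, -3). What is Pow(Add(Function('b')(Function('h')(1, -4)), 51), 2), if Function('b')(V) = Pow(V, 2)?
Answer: 3025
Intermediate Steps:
Function('h')(Z, t) = Add(-3, Z)
Pow(Add(Function('b')(Function('h')(1, -4)), 51), 2) = Pow(Add(Pow(Add(-3, 1), 2), 51), 2) = Pow(Add(Pow(-2, 2), 51), 2) = Pow(Add(4, 51), 2) = Pow(55, 2) = 3025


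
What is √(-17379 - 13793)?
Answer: 2*I*√7793 ≈ 176.56*I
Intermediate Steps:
√(-17379 - 13793) = √(-31172) = 2*I*√7793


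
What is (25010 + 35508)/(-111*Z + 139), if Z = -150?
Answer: 60518/16789 ≈ 3.6046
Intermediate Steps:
(25010 + 35508)/(-111*Z + 139) = (25010 + 35508)/(-111*(-150) + 139) = 60518/(16650 + 139) = 60518/16789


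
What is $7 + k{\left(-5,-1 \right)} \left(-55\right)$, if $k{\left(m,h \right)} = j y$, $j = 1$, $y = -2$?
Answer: $117$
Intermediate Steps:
$k{\left(m,h \right)} = -2$ ($k{\left(m,h \right)} = 1 \left(-2\right) = -2$)
$7 + k{\left(-5,-1 \right)} \left(-55\right) = 7 - -110 = 7 + 110 = 117$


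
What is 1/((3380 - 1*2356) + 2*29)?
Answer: 1/1082 ≈ 0.00092421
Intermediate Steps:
1/((3380 - 1*2356) + 2*29) = 1/((3380 - 2356) + 58) = 1/(1024 + 58) = 1/1082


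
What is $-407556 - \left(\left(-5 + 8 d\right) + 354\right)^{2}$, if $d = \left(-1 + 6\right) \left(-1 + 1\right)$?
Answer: $-529357$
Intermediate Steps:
$d = 0$ ($d = 5 \cdot 0 = 0$)
$-407556 - \left(\left(-5 + 8 d\right) + 354\right)^{2} = -407556 - \left(\left(-5 + 8 \cdot 0\right) + 354\right)^{2} = -407556 - \left(\left(-5 + 0\right) + 354\right)^{2} = -407556 - \left(-5 + 354\right)^{2} = -407556 - 349^{2} = -407556 - 121801 = -529357$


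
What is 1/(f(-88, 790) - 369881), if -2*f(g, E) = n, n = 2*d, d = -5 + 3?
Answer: -1/369879 ≈ -2.7036e-6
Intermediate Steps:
d = -2
n = -4 (n = 2*(-2) = -4)
f(g, E) = 2 (f(g, E) = -1/2*(-4) = 2)
1/(f(-88, 790) - 369881) = 1/(2 - 369881) = 1/(-369879) = -1/369879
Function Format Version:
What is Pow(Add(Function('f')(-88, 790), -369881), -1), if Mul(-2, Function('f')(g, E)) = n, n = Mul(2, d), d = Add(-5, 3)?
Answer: Rational(-1, 369879) ≈ -2.7036e-6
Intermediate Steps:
d = -2
n = -4 (n = Mul(2, -2) = -4)
Function('f')(g, E) = 2 (Function('f')(g, E) = Mul(Rational(-1, 2), -4) = 2)
Pow(Add(Function('f')(-88, 790), -369881), -1) = Pow(Add(2, -369881), -1) = Pow(-369879, -1) = Rational(-1, 369879)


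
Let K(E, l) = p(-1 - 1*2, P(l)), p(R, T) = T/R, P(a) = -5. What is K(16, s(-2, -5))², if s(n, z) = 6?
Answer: 25/9 ≈ 2.7778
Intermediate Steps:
K(E, l) = 5/3 (K(E, l) = -5/(-1 - 1*2) = -5/(-1 - 2) = -5/(-3) = -5*(-⅓) = 5/3)
K(16, s(-2, -5))² = (5/3)² = 25/9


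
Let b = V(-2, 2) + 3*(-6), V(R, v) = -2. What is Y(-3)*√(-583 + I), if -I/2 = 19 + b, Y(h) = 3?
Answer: 3*I*√581 ≈ 72.312*I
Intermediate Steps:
b = -20 (b = -2 + 3*(-6) = -2 - 18 = -20)
I = 2 (I = -2*(19 - 20) = -2*(-1) = 2)
Y(-3)*√(-583 + I) = 3*√(-583 + 2) = 3*√(-581) = 3*(I*√581) = 3*I*√581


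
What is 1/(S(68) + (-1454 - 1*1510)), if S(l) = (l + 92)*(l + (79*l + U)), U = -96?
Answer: 1/852076 ≈ 1.1736e-6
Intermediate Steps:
S(l) = (-96 + 80*l)*(92 + l) (S(l) = (l + 92)*(l + (79*l - 96)) = (92 + l)*(l + (-96 + 79*l)) = (92 + l)*(-96 + 80*l) = (-96 + 80*l)*(92 + l))
1/(S(68) + (-1454 - 1*1510)) = 1/((-8832 + 80*68² + 7264*68) + (-1454 - 1*1510)) = 1/((-8832 + 80*4624 + 493952) + (-1454 - 1510)) = 1/((-8832 + 369920 + 493952) - 2964) = 1/(855040 - 2964) = 1/852076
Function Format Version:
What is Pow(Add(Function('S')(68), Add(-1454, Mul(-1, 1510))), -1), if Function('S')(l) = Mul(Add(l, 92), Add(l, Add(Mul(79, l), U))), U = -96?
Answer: Rational(1, 852076) ≈ 1.1736e-6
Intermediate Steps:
Function('S')(l) = Mul(Add(-96, Mul(80, l)), Add(92, l)) (Function('S')(l) = Mul(Add(l, 92), Add(l, Add(Mul(79, l), -96))) = Mul(Add(92, l), Add(l, Add(-96, Mul(79, l)))) = Mul(Add(92, l), Add(-96, Mul(80, l))) = Mul(Add(-96, Mul(80, l)), Add(92, l)))
Pow(Add(Function('S')(68), Add(-1454, Mul(-1, 1510))), -1) = Pow(Add(Add(-8832, Mul(80, Pow(68, 2)), Mul(7264, 68)), Add(-1454, Mul(-1, 1510))), -1) = Pow(Add(Add(-8832, Mul(80, 4624), 493952), Add(-1454, -1510)), -1) = Pow(Add(Add(-8832, 369920, 493952), -2964), -1) = Pow(Add(855040, -2964), -1) = Pow(852076, -1) = Rational(1, 852076)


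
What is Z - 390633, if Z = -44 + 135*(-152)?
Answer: -411197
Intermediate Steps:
Z = -20564 (Z = -44 - 20520 = -20564)
Z - 390633 = -20564 - 390633 = -411197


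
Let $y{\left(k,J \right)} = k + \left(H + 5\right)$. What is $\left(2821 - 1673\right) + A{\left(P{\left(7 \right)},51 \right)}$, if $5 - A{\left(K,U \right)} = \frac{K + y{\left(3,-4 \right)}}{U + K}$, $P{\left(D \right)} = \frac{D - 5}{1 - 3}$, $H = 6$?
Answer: $\frac{57637}{50} \approx 1152.7$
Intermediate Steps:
$P{\left(D \right)} = \frac{5}{2} - \frac{D}{2}$ ($P{\left(D \right)} = \frac{-5 + D}{-2} = \left(-5 + D\right) \left(- \frac{1}{2}\right) = \frac{5}{2} - \frac{D}{2}$)
$y{\left(k,J \right)} = 11 + k$ ($y{\left(k,J \right)} = k + \left(6 + 5\right) = k + 11 = 11 + k$)
$A{\left(K,U \right)} = 5 - \frac{14 + K}{K + U}$ ($A{\left(K,U \right)} = 5 - \frac{K + \left(11 + 3\right)}{U + K} = 5 - \frac{K + 14}{K + U} = 5 - \frac{14 + K}{K + U}$)
$\left(2821 - 1673\right) + A{\left(P{\left(7 \right)},51 \right)} = \left(2821 - 1673\right) + \frac{-14 + 4 \left(\frac{5}{2} - \frac{7}{2}\right) + 5 \cdot 51}{\left(\frac{5}{2} - \frac{7}{2}\right) + 51} = 1148 + \frac{-14 + 4 \left(\frac{5}{2} - \frac{7}{2}\right) + 255}{\left(\frac{5}{2} - \frac{7}{2}\right) + 51} = 1148 + \frac{-14 + 4 \left(-1\right) + 255}{-1 + 51} = 1148 + \frac{-14 - 4 + 255}{50} = 1148 + \frac{1}{50} \cdot 237 = 1148 + \frac{237}{50} = \frac{57637}{50}$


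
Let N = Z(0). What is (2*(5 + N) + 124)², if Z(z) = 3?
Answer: 19600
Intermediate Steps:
N = 3
(2*(5 + N) + 124)² = (2*(5 + 3) + 124)² = (2*8 + 124)² = (16 + 124)² = 140² = 19600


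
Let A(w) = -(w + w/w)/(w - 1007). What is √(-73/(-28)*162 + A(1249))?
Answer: √9894122/154 ≈ 20.425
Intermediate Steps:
A(w) = -(1 + w)/(-1007 + w) (A(w) = -(w + 1)/(-1007 + w) = -(1 + w)/(-1007 + w))
√(-73/(-28)*162 + A(1249)) = √(-73/(-28)*162 + (-1 - 1*1249)/(-1007 + 1249)) = √(-73*(-1/28)*162 + (-1 - 1249)/242) = √((73/28)*162 + (1/242)*(-1250)) = √(5913/14 - 625/121) = √(706723/1694) = √9894122/154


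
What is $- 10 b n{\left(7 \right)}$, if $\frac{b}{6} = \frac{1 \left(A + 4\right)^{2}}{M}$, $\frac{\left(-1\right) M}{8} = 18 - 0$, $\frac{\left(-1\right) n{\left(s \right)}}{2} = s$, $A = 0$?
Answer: $- \frac{280}{3} \approx -93.333$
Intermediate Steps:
$n{\left(s \right)} = - 2 s$
$M = -144$ ($M = - 8 \left(18 - 0\right) = - 8 \left(18 + 0\right) = \left(-8\right) 18 = -144$)
$b = - \frac{2}{3}$ ($b = 6 \frac{1 \left(0 + 4\right)^{2}}{-144} = 6 \cdot 1 \cdot 4^{2} \left(- \frac{1}{144}\right) = 6 \cdot 1 \cdot 16 \left(- \frac{1}{144}\right) = 6 \cdot 16 \left(- \frac{1}{144}\right) = 6 \left(- \frac{1}{9}\right) = - \frac{2}{3} \approx -0.66667$)
$- 10 b n{\left(7 \right)} = \left(-10\right) \left(- \frac{2}{3}\right) \left(\left(-2\right) 7\right) = \frac{20}{3} \left(-14\right) = - \frac{280}{3}$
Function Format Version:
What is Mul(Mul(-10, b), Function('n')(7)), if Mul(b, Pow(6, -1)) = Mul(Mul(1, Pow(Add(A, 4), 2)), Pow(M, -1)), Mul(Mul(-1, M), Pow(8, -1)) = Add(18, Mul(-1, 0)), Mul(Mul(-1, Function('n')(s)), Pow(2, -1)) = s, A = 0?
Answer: Rational(-280, 3) ≈ -93.333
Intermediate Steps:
Function('n')(s) = Mul(-2, s)
M = -144 (M = Mul(-8, Add(18, Mul(-1, 0))) = Mul(-8, Add(18, 0)) = Mul(-8, 18) = -144)
b = Rational(-2, 3) (b = Mul(6, Mul(Mul(1, Pow(Add(0, 4), 2)), Pow(-144, -1))) = Mul(6, Mul(Mul(1, Pow(4, 2)), Rational(-1, 144))) = Mul(6, Mul(Mul(1, 16), Rational(-1, 144))) = Mul(6, Mul(16, Rational(-1, 144))) = Mul(6, Rational(-1, 9)) = Rational(-2, 3) ≈ -0.66667)
Mul(Mul(-10, b), Function('n')(7)) = Mul(Mul(-10, Rational(-2, 3)), Mul(-2, 7)) = Mul(Rational(20, 3), -14) = Rational(-280, 3)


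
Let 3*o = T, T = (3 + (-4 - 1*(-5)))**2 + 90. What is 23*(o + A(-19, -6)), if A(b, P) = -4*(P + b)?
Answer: 9338/3 ≈ 3112.7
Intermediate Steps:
A(b, P) = -4*P - 4*b
T = 106 (T = (3 + (-4 + 5))**2 + 90 = (3 + 1)**2 + 90 = 4**2 + 90 = 16 + 90 = 106)
o = 106/3 (o = (1/3)*106 = 106/3 ≈ 35.333)
23*(o + A(-19, -6)) = 23*(106/3 + (-4*(-6) - 4*(-19))) = 23*(106/3 + (24 + 76)) = 23*(106/3 + 100) = 23*(406/3) = 9338/3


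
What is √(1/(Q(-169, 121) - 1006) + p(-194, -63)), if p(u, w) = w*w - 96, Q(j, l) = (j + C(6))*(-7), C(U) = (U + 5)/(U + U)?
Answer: √16228704021/2047 ≈ 62.233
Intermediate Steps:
C(U) = (5 + U)/(2*U) (C(U) = (5 + U)/((2*U)) = (5 + U)*(1/(2*U)) = (5 + U)/(2*U))
Q(j, l) = -77/12 - 7*j (Q(j, l) = (j + (½)*(5 + 6)/6)*(-7) = (j + (½)*(⅙)*11)*(-7) = (j + 11/12)*(-7) = (11/12 + j)*(-7) = -77/12 - 7*j)
p(u, w) = -96 + w² (p(u, w) = w² - 96 = -96 + w²)
√(1/(Q(-169, 121) - 1006) + p(-194, -63)) = √(1/((-77/12 - 7*(-169)) - 1006) + (-96 + (-63)²)) = √(1/((-77/12 + 1183) - 1006) + (-96 + 3969)) = √(1/(14119/12 - 1006) + 3873) = √(1/(2047/12) + 3873) = √(12/2047 + 3873) = √(7928043/2047) = √16228704021/2047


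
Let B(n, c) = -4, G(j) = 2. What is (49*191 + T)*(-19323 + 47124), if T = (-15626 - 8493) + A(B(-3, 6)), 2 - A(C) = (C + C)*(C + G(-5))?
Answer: -410731974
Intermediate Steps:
A(C) = 2 - 2*C*(2 + C) (A(C) = 2 - (C + C)*(C + 2) = 2 - 2*C*(2 + C))
T = -24133 (T = (-15626 - 8493) + (2 - 4*(-4) - 2*(-4)²) = -24119 + (2 + 16 - 2*16) = -24119 + (2 + 16 - 32) = -24119 - 14 = -24133)
(49*191 + T)*(-19323 + 47124) = (49*191 - 24133)*(-19323 + 47124) = (9359 - 24133)*27801 = -14774*27801 = -410731974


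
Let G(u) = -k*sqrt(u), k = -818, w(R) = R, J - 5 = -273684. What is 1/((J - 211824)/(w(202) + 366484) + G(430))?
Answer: 178027153058/38686881060234975711 + 109987153283528*sqrt(430)/38686881060234975711 ≈ 5.8958e-5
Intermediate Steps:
J = -273679 (J = 5 - 273684 = -273679)
G(u) = 818*sqrt(u) (G(u) = -(-818)*sqrt(u) = 818*sqrt(u))
1/((J - 211824)/(w(202) + 366484) + G(430)) = 1/((-273679 - 211824)/(202 + 366484) + 818*sqrt(430)) = 1/(-485503/366686 + 818*sqrt(430))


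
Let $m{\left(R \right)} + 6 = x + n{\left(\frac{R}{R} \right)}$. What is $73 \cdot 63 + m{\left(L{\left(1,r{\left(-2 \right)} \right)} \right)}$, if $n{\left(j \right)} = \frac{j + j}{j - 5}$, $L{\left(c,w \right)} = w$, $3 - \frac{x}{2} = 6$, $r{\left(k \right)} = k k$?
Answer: $\frac{9173}{2} \approx 4586.5$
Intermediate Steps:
$r{\left(k \right)} = k^{2}$
$x = -6$ ($x = 6 - 12 = -6$)
$n{\left(j \right)} = \frac{2 j}{-5 + j}$
$m{\left(R \right)} = - \frac{25}{2}$ ($m{\left(R \right)} = -6 + \left(-6 + \frac{2 \frac{R}{R}}{-5 + \frac{R}{R}}\right) = -6 - \left(6 - \frac{2}{-5 + 1}\right) = -6 - \left(6 - \frac{2}{-4}\right) = -6 - \left(6 - - \frac{1}{2}\right) = -6 - \frac{13}{2} = - \frac{25}{2}$)
$73 \cdot 63 + m{\left(L{\left(1,r{\left(-2 \right)} \right)} \right)} = 73 \cdot 63 - \frac{25}{2} = 4599 - \frac{25}{2} = \frac{9173}{2}$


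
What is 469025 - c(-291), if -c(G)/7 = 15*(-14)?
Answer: 467555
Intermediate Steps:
c(G) = 1470 (c(G) = -105*(-14) = -7*(-210) = 1470)
469025 - c(-291) = 469025 - 1*1470 = 469025 - 1470 = 467555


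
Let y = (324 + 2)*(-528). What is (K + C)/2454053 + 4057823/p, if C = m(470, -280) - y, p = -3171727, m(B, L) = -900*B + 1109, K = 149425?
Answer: -1468051064335/1111940879933 ≈ -1.3203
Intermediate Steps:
m(B, L) = 1109 - 900*B
y = -172128 (y = 326*(-528) = -172128)
C = -249763 (C = (1109 - 900*470) - 1*(-172128) = (1109 - 423000) + 172128 = -421891 + 172128 = -249763)
(K + C)/2454053 + 4057823/p = (149425 - 249763)/2454053 + 4057823/(-3171727) = -100338*1/2454053 + 4057823*(-1/3171727) = -14334/350579 - 4057823/3171727 = -1468051064335/1111940879933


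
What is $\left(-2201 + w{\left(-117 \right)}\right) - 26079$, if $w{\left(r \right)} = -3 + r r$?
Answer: $-14594$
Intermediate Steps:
$w{\left(r \right)} = -3 + r^{2}$
$\left(-2201 + w{\left(-117 \right)}\right) - 26079 = \left(-2201 - \left(3 - \left(-117\right)^{2}\right)\right) - 26079 = \left(-2201 + \left(-3 + 13689\right)\right) - 26079 = \left(-2201 + 13686\right) - 26079 = 11485 - 26079 = -14594$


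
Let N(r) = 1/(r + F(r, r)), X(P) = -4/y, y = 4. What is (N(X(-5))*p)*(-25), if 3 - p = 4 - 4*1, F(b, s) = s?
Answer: 75/2 ≈ 37.500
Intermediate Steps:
X(P) = -1 (X(P) = -4/4 = -4*¼ = -1)
N(r) = 1/(2*r) (N(r) = 1/(r + r) = 1/(2*r))
p = 3 (p = 3 - (4 - 4*1) = 3 - (4 - 4) = 3 - 1*0 = 3 + 0 = 3)
(N(X(-5))*p)*(-25) = (((½)/(-1))*3)*(-25) = (((½)*(-1))*3)*(-25) = -½*3*(-25) = -3/2*(-25) = 75/2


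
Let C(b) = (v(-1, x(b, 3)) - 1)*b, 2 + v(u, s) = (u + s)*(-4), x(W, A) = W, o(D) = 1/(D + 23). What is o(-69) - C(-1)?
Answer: 229/46 ≈ 4.9783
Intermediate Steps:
o(D) = 1/(23 + D)
v(u, s) = -2 - 4*s - 4*u (v(u, s) = -2 + (u + s)*(-4) = -2 + (s + u)*(-4) = -2 + (-4*s - 4*u) = -2 - 4*s - 4*u)
C(b) = b*(1 - 4*b) (C(b) = ((-2 - 4*b - 4*(-1)) - 1)*b = ((-2 - 4*b + 4) - 1)*b = ((2 - 4*b) - 1)*b = (1 - 4*b)*b = b*(1 - 4*b))
o(-69) - C(-1) = 1/(23 - 69) - (-1)*(1 - 4*(-1)) = 1/(-46) - (-1)*(1 + 4) = -1/46 - (-1)*5 = -1/46 - 1*(-5) = -1/46 + 5 = 229/46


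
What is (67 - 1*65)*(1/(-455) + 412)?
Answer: 374918/455 ≈ 824.00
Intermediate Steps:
(67 - 1*65)*(1/(-455) + 412) = (67 - 65)*(-1/455 + 412) = 2*(187459/455) = 374918/455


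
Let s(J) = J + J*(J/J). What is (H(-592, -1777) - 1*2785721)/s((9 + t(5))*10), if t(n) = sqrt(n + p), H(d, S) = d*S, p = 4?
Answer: -1733737/240 ≈ -7223.9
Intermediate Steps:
H(d, S) = S*d
t(n) = sqrt(4 + n) (t(n) = sqrt(n + 4) = sqrt(4 + n))
s(J) = 2*J (s(J) = J + J*1 = J + J = 2*J)
(H(-592, -1777) - 1*2785721)/s((9 + t(5))*10) = (-1777*(-592) - 1*2785721)/((2*((9 + sqrt(4 + 5))*10))) = (1051984 - 2785721)/((2*((9 + sqrt(9))*10))) = -1733737*1/(20*(9 + 3)) = -1733737/(2*(12*10)) = -1733737/(2*120) = -1733737/240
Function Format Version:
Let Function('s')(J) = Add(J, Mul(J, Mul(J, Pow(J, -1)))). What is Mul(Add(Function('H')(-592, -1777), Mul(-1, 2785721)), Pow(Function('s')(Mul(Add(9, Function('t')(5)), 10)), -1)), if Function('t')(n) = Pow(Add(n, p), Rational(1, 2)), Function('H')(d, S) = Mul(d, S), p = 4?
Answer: Rational(-1733737, 240) ≈ -7223.9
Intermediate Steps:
Function('H')(d, S) = Mul(S, d)
Function('t')(n) = Pow(Add(4, n), Rational(1, 2)) (Function('t')(n) = Pow(Add(n, 4), Rational(1, 2)) = Pow(Add(4, n), Rational(1, 2)))
Function('s')(J) = Mul(2, J) (Function('s')(J) = Add(J, Mul(J, 1)) = Add(J, J) = Mul(2, J))
Mul(Add(Function('H')(-592, -1777), Mul(-1, 2785721)), Pow(Function('s')(Mul(Add(9, Function('t')(5)), 10)), -1)) = Mul(Add(Mul(-1777, -592), Mul(-1, 2785721)), Pow(Mul(2, Mul(Add(9, Pow(Add(4, 5), Rational(1, 2))), 10)), -1)) = Mul(Add(1051984, -2785721), Pow(Mul(2, Mul(Add(9, Pow(9, Rational(1, 2))), 10)), -1)) = Mul(-1733737, Pow(Mul(2, Mul(Add(9, 3), 10)), -1)) = Mul(-1733737, Pow(Mul(2, Mul(12, 10)), -1)) = Mul(-1733737, Pow(Mul(2, 120), -1)) = Mul(-1733737, Pow(240, -1)) = Mul(-1733737, Rational(1, 240)) = Rational(-1733737, 240)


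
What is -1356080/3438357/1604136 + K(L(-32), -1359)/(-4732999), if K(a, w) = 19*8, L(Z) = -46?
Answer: -105598543306978/3263161572234046431 ≈ -3.2361e-5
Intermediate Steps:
K(a, w) = 152
-1356080/3438357/1604136 + K(L(-32), -1359)/(-4732999) = -1356080/3438357/1604136 + 152/(-4732999) = -1356080*1/3438357*(1/1604136) + 152*(-1/4732999) = -1356080/3438357*1/1604136 - 152/4732999 = -169510/689449030569 - 152/4732999 = -105598543306978/3263161572234046431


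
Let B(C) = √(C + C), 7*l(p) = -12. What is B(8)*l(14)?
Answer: -48/7 ≈ -6.8571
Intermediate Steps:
l(p) = -12/7 (l(p) = (⅐)*(-12) = -12/7)
B(C) = √2*√C (B(C) = √(2*C) = √2*√C)
B(8)*l(14) = (√2*√8)*(-12/7) = (√2*(2*√2))*(-12/7) = 4*(-12/7) = -48/7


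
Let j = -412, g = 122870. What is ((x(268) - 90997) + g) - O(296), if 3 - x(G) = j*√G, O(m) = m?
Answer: 31580 + 824*√67 ≈ 38325.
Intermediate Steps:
x(G) = 3 + 412*√G (x(G) = 3 - (-412)*√G = 3 + 412*√G)
((x(268) - 90997) + g) - O(296) = (((3 + 412*√268) - 90997) + 122870) - 1*296 = (((3 + 412*(2*√67)) - 90997) + 122870) - 296 = (((3 + 824*√67) - 90997) + 122870) - 296 = ((-90994 + 824*√67) + 122870) - 296 = (31876 + 824*√67) - 296 = 31580 + 824*√67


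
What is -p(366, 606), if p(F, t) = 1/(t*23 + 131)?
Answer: -1/14069 ≈ -7.1078e-5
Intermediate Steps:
p(F, t) = 1/(131 + 23*t) (p(F, t) = 1/(23*t + 131) = 1/(131 + 23*t))
-p(366, 606) = -1/(131 + 23*606) = -1/(131 + 13938) = -1/14069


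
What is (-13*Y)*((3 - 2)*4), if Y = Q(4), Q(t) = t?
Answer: -208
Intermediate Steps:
Y = 4
(-13*Y)*((3 - 2)*4) = (-13*4)*((3 - 2)*4) = -52*4 = -208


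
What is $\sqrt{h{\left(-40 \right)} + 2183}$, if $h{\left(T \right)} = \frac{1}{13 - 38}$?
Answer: $\frac{\sqrt{54574}}{5} \approx 46.722$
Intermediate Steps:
$h{\left(T \right)} = - \frac{1}{25}$ ($h{\left(T \right)} = \frac{1}{-25} = - \frac{1}{25}$)
$\sqrt{h{\left(-40 \right)} + 2183} = \sqrt{- \frac{1}{25} + 2183} = \sqrt{\frac{54574}{25}} = \frac{\sqrt{54574}}{5}$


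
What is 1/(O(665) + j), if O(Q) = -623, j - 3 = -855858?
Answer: -1/856478 ≈ -1.1676e-6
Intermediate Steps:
j = -855855 (j = 3 - 855858 = -855855)
1/(O(665) + j) = 1/(-623 - 855855) = 1/(-856478) = -1/856478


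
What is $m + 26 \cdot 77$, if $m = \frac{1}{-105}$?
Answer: $\frac{210209}{105} \approx 2002.0$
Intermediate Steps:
$m = - \frac{1}{105} \approx -0.0095238$
$m + 26 \cdot 77 = - \frac{1}{105} + 26 \cdot 77 = - \frac{1}{105} + 2002 = \frac{210209}{105}$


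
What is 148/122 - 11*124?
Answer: -83130/61 ≈ -1362.8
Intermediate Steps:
148/122 - 11*124 = 148*(1/122) - 1364 = 74/61 - 1364 = -83130/61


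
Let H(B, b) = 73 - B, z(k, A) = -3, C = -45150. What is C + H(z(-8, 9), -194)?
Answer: -45074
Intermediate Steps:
C + H(z(-8, 9), -194) = -45150 + (73 - 1*(-3)) = -45150 + (73 + 3) = -45150 + 76 = -45074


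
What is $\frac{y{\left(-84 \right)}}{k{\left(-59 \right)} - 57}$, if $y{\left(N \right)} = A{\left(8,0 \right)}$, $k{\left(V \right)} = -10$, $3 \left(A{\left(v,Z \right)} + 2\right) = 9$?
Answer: $- \frac{1}{67} \approx -0.014925$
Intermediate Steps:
$A{\left(v,Z \right)} = 1$ ($A{\left(v,Z \right)} = -2 + \frac{1}{3} \cdot 9 = -2 + 3 = 1$)
$y{\left(N \right)} = 1$
$\frac{y{\left(-84 \right)}}{k{\left(-59 \right)} - 57} = 1 \frac{1}{-10 - 57} = 1 \frac{1}{-67} = 1 \left(- \frac{1}{67}\right) = - \frac{1}{67}$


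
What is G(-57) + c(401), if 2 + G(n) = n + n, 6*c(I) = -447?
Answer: -381/2 ≈ -190.50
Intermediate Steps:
c(I) = -149/2 (c(I) = (⅙)*(-447) = -149/2)
G(n) = -2 + 2*n (G(n) = -2 + (n + n) = -2 + 2*n)
G(-57) + c(401) = (-2 + 2*(-57)) - 149/2 = (-2 - 114) - 149/2 = -116 - 149/2 = -381/2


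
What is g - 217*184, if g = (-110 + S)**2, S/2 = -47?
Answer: 1688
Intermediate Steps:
S = -94 (S = 2*(-47) = -94)
g = 41616 (g = (-110 - 94)**2 = (-204)**2 = 41616)
g - 217*184 = 41616 - 217*184 = 41616 - 39928 = 1688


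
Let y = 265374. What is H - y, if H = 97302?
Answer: -168072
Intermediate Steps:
H - y = 97302 - 1*265374 = 97302 - 265374 = -168072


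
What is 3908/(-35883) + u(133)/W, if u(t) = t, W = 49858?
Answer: -190072625/1789054614 ≈ -0.10624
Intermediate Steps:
3908/(-35883) + u(133)/W = 3908/(-35883) + 133/49858 = 3908*(-1/35883) + 133*(1/49858) = -3908/35883 + 133/49858 = -190072625/1789054614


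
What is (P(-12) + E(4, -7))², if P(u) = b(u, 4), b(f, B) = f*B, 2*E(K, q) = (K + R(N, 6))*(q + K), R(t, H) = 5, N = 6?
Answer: 15129/4 ≈ 3782.3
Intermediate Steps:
E(K, q) = (5 + K)*(K + q)/2 (E(K, q) = ((K + 5)*(q + K))/2 = ((5 + K)*(K + q))/2 = (5 + K)*(K + q)/2)
b(f, B) = B*f
P(u) = 4*u
(P(-12) + E(4, -7))² = (4*(-12) + ((½)*4² + (5/2)*4 + (5/2)*(-7) + (½)*4*(-7)))² = (-48 + ((½)*16 + 10 - 35/2 - 14))² = (-48 + (8 + 10 - 35/2 - 14))² = (-48 - 27/2)² = (-123/2)² = 15129/4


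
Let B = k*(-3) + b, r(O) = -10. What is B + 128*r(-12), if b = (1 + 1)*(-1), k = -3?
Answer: -1273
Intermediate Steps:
b = -2 (b = 2*(-1) = -2)
B = 7 (B = -3*(-3) - 2 = 9 - 2 = 7)
B + 128*r(-12) = 7 + 128*(-10) = 7 - 1280 = -1273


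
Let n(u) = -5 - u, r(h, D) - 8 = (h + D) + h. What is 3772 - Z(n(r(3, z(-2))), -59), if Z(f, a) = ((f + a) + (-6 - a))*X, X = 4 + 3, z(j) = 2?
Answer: 3961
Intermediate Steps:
r(h, D) = 8 + D + 2*h (r(h, D) = 8 + ((h + D) + h) = 8 + ((D + h) + h) = 8 + (D + 2*h) = 8 + D + 2*h)
X = 7
Z(f, a) = -42 + 7*f (Z(f, a) = ((f + a) + (-6 - a))*7 = ((a + f) + (-6 - a))*7 = (-6 + f)*7 = -42 + 7*f)
3772 - Z(n(r(3, z(-2))), -59) = 3772 - (-42 + 7*(-5 - (8 + 2 + 2*3))) = 3772 - (-42 + 7*(-5 - (8 + 2 + 6))) = 3772 - (-42 + 7*(-5 - 1*16)) = 3772 - (-42 + 7*(-5 - 16)) = 3772 - (-42 + 7*(-21)) = 3772 - (-42 - 147) = 3772 - 1*(-189) = 3772 + 189 = 3961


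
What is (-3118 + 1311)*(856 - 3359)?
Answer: 4522921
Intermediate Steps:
(-3118 + 1311)*(856 - 3359) = -1807*(-2503) = 4522921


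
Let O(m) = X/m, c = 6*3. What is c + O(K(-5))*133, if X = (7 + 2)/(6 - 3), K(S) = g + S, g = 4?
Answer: -381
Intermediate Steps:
K(S) = 4 + S
c = 18
X = 3 (X = 9/3 = 9*(1/3) = 3)
O(m) = 3/m
c + O(K(-5))*133 = 18 + (3/(4 - 5))*133 = 18 + (3/(-1))*133 = 18 + (3*(-1))*133 = 18 - 3*133 = 18 - 399 = -381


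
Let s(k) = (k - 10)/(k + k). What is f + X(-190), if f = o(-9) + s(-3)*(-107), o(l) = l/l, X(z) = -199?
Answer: -2579/6 ≈ -429.83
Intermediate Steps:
s(k) = (-10 + k)/(2*k) (s(k) = (-10 + k)/((2*k)) = (-10 + k)*(1/(2*k)) = (-10 + k)/(2*k))
o(l) = 1
f = -1385/6 (f = 1 + ((½)*(-10 - 3)/(-3))*(-107) = 1 + ((½)*(-⅓)*(-13))*(-107) = 1 + (13/6)*(-107) = 1 - 1391/6 = -1385/6 ≈ -230.83)
f + X(-190) = -1385/6 - 199 = -2579/6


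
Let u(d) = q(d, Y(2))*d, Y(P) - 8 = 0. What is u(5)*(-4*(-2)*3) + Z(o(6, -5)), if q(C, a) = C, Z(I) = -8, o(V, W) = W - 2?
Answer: 592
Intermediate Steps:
o(V, W) = -2 + W
Y(P) = 8 (Y(P) = 8 + 0 = 8)
u(d) = d² (u(d) = d*d = d²)
u(5)*(-4*(-2)*3) + Z(o(6, -5)) = 5²*(-4*(-2)*3) - 8 = 25*(8*3) - 8 = 25*24 - 8 = 600 - 8 = 592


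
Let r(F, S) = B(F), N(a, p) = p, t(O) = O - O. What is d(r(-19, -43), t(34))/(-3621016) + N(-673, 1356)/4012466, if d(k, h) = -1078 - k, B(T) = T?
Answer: 4579649595/7264601792728 ≈ 0.00063041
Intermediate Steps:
t(O) = 0
r(F, S) = F
d(r(-19, -43), t(34))/(-3621016) + N(-673, 1356)/4012466 = (-1078 - 1*(-19))/(-3621016) + 1356/4012466 = (-1078 + 19)*(-1/3621016) + 1356*(1/4012466) = -1059*(-1/3621016) + 678/2006233 = 1059/3621016 + 678/2006233 = 4579649595/7264601792728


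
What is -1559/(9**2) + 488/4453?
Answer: -113159/5913 ≈ -19.137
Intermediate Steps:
-1559/(9**2) + 488/4453 = -1559/81 + 488*(1/4453) = -1559*1/81 + 8/73 = -1559/81 + 8/73 = -113159/5913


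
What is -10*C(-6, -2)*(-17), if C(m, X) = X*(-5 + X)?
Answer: 2380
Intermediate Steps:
-10*C(-6, -2)*(-17) = -(-20)*(-5 - 2)*(-17) = -(-20)*(-7)*(-17) = -10*14*(-17) = -140*(-17) = 2380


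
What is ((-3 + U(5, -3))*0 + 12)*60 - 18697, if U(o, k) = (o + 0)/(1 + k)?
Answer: -17977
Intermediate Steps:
U(o, k) = o/(1 + k)
((-3 + U(5, -3))*0 + 12)*60 - 18697 = ((-3 + 5/(1 - 3))*0 + 12)*60 - 18697 = ((-3 + 5/(-2))*0 + 12)*60 - 18697 = ((-3 + 5*(-1/2))*0 + 12)*60 - 18697 = ((-3 - 5/2)*0 + 12)*60 - 18697 = (-11/2*0 + 12)*60 - 18697 = (0 + 12)*60 - 18697 = 12*60 - 18697 = 720 - 18697 = -17977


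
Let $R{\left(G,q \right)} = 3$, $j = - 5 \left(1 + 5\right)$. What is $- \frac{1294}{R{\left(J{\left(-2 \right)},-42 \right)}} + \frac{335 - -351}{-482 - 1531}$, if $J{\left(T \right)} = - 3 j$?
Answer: $- \frac{868960}{2013} \approx -431.67$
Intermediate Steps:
$j = -30$ ($j = \left(-5\right) 6 = -30$)
$J{\left(T \right)} = 90$ ($J{\left(T \right)} = \left(-3\right) \left(-30\right) = 90$)
$- \frac{1294}{R{\left(J{\left(-2 \right)},-42 \right)}} + \frac{335 - -351}{-482 - 1531} = - \frac{1294}{3} + \frac{335 - -351}{-482 - 1531} = \left(-1294\right) \frac{1}{3} + \frac{335 + 351}{-2013} = - \frac{1294}{3} + 686 \left(- \frac{1}{2013}\right) = - \frac{1294}{3} - \frac{686}{2013} = - \frac{868960}{2013}$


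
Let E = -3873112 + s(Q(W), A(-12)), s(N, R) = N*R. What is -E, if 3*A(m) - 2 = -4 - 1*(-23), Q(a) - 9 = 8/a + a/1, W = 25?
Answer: 96821794/25 ≈ 3.8729e+6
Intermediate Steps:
Q(a) = 9 + a + 8/a (Q(a) = 9 + (8/a + a/1) = 9 + (8/a + a*1) = 9 + (8/a + a) = 9 + (a + 8/a) = 9 + a + 8/a)
A(m) = 7 (A(m) = ⅔ + (-4 - 1*(-23))/3 = ⅔ + (-4 + 23)/3 = ⅔ + (⅓)*19 = ⅔ + 19/3 = 7)
E = -96821794/25 (E = -3873112 + (9 + 25 + 8/25)*7 = -3873112 + (858/25)*7 = -3873112 + 6006/25 = -96821794/25 ≈ -3.8729e+6)
-E = -1*(-96821794/25) = 96821794/25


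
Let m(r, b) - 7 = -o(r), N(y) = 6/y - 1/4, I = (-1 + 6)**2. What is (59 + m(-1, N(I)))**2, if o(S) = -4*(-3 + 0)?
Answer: 2916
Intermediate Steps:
o(S) = 12 (o(S) = -4*(-3) = 12)
I = 25 (I = 5**2 = 25)
N(y) = -1/4 + 6/y (N(y) = 6/y - 1*1/4 = 6/y - 1/4 = -1/4 + 6/y)
m(r, b) = -5 (m(r, b) = 7 - 1*12 = 7 - 12 = -5)
(59 + m(-1, N(I)))**2 = (59 - 5)**2 = 54**2 = 2916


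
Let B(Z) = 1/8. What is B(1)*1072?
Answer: 134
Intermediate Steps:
B(Z) = ⅛
B(1)*1072 = (⅛)*1072 = 134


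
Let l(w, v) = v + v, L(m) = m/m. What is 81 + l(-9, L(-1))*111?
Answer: 303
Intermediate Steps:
L(m) = 1
l(w, v) = 2*v
81 + l(-9, L(-1))*111 = 81 + (2*1)*111 = 81 + 2*111 = 81 + 222 = 303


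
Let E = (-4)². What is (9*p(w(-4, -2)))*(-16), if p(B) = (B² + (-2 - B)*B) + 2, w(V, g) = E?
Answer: 4320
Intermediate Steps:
E = 16
w(V, g) = 16
p(B) = 2 + B² + B*(-2 - B) (p(B) = (B² + B*(-2 - B)) + 2 = 2 + B² + B*(-2 - B))
(9*p(w(-4, -2)))*(-16) = (9*(2 - 2*16))*(-16) = (9*(2 - 32))*(-16) = (9*(-30))*(-16) = -270*(-16) = 4320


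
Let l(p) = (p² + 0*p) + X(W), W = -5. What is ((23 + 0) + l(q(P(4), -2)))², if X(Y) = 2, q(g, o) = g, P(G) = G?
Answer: 1681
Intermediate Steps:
l(p) = 2 + p² (l(p) = (p² + 0*p) + 2 = (p² + 0) + 2 = p² + 2 = 2 + p²)
((23 + 0) + l(q(P(4), -2)))² = ((23 + 0) + (2 + 4²))² = (23 + (2 + 16))² = (23 + 18)² = 41² = 1681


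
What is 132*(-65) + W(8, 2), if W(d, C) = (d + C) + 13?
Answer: -8557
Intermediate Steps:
W(d, C) = 13 + C + d (W(d, C) = (C + d) + 13 = 13 + C + d)
132*(-65) + W(8, 2) = 132*(-65) + (13 + 2 + 8) = -8580 + 23 = -8557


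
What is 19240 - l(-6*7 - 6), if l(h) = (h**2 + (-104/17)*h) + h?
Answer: 283736/17 ≈ 16690.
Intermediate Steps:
l(h) = h**2 - 87*h/17 (l(h) = (h**2 + (-104*1/17)*h) + h = (h**2 - 104*h/17) + h = h**2 - 87*h/17)
19240 - l(-6*7 - 6) = 19240 - (-6*7 - 6)*(-87 + 17*(-6*7 - 6))/17 = 19240 - (-42 - 6)*(-87 + 17*(-42 - 6))/17 = 19240 - (-48)*(-87 + 17*(-48))/17 = 19240 - (-48)*(-87 - 816)/17 = 19240 - (-48)*(-903)/17 = 19240 - 1*43344/17 = 19240 - 43344/17 = 283736/17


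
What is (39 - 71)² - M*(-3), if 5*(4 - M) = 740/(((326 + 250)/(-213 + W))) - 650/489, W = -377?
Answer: 5835097/3912 ≈ 1491.6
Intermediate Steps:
M = 1829209/11736 (M = 4 - (740/(((326 + 250)/(-213 - 377))) - 650/489)/5 = 4 - (740/((576/(-590))) - 650*1/489)/5 = 4 - (740/((576*(-1/590))) - 650/489)/5 = 4 - (740/(-288/295) - 650/489)/5 = 4 - (740*(-295/288) - 650/489)/5 = 4 - (-54575/72 - 650/489)/5 = 4 - ⅕*(-8911325/11736) = 4 + 1782265/11736 = 1829209/11736 ≈ 155.86)
(39 - 71)² - M*(-3) = (39 - 71)² - 1829209*(-3)/11736 = (-32)² - 1*(-1829209/3912) = 1024 + 1829209/3912 = 5835097/3912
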